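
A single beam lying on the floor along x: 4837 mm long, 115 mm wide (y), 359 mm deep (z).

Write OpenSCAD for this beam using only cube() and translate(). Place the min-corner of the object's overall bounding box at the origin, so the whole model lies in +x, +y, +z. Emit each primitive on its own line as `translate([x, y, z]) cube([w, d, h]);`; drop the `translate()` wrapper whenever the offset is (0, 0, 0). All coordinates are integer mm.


cube([4837, 115, 359]);


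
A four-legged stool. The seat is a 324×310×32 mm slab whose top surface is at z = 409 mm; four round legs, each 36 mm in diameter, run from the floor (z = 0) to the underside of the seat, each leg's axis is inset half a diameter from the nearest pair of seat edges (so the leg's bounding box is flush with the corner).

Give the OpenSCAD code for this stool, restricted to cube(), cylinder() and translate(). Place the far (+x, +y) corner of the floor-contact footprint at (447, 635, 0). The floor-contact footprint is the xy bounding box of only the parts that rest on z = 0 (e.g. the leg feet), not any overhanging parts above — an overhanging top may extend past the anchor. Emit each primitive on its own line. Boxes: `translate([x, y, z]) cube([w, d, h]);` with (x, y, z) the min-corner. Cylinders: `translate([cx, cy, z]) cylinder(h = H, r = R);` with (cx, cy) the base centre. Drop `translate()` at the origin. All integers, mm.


translate([123, 325, 377]) cube([324, 310, 32]);
translate([141, 343, 0]) cylinder(h = 377, r = 18);
translate([429, 343, 0]) cylinder(h = 377, r = 18);
translate([141, 617, 0]) cylinder(h = 377, r = 18);
translate([429, 617, 0]) cylinder(h = 377, r = 18);


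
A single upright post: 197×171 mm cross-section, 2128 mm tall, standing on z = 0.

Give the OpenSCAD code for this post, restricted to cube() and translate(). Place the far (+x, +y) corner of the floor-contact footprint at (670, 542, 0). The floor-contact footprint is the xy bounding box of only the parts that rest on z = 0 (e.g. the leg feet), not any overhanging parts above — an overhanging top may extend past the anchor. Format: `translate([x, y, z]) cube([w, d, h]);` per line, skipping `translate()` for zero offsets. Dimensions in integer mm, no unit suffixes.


translate([473, 371, 0]) cube([197, 171, 2128]);


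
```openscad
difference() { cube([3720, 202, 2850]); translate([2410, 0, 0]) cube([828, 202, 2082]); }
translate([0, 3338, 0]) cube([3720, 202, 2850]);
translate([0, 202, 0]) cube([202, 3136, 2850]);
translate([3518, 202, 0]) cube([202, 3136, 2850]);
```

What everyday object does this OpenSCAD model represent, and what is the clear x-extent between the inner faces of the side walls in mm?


A single room. The interior width is 3316 mm.

Four walls enclosing a rectangle with a door in the front wall — a room. Outside width 3720 minus two 202 mm walls gives 3316 mm.


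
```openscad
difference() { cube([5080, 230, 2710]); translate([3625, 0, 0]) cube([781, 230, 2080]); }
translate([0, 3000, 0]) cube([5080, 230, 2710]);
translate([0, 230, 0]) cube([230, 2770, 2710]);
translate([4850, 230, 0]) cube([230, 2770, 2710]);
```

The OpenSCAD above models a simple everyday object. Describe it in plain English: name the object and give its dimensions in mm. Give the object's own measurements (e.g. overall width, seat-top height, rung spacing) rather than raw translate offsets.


A single room: four walls, each 2710 mm tall and 230 mm thick, enclosing an outside footprint 5080×3230 mm (x × y), no floor or roof. The front and back walls (−y and +y sides) run the full x-width; the side walls fit between their inner faces. A door opening 781 mm wide and 2080 mm tall is cut through the front wall from the floor up, its −x edge 3625 mm from the wall's −x end.


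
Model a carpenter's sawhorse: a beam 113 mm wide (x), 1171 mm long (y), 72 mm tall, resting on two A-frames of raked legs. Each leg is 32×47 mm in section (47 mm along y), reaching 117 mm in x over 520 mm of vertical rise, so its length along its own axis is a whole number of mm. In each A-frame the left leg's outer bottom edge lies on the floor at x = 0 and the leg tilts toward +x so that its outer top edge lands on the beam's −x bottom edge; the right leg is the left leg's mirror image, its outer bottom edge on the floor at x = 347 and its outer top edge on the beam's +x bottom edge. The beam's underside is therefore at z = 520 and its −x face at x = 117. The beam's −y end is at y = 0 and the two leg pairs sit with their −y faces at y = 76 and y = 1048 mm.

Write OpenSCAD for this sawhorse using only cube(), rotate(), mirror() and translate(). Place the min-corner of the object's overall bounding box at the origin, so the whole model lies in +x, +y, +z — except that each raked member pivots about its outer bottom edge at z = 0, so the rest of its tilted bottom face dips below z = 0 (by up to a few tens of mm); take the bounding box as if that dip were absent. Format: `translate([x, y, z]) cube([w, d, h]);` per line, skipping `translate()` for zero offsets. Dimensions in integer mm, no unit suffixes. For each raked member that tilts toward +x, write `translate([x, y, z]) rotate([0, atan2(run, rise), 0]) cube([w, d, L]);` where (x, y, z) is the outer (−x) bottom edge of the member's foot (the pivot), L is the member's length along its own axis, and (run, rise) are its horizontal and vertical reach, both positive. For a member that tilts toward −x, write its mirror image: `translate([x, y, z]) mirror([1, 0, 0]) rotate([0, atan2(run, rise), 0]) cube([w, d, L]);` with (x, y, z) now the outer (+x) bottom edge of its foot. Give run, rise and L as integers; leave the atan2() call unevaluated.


translate([117, 0, 520]) cube([113, 1171, 72]);
translate([0, 76, 0]) rotate([0, atan2(117, 520), 0]) cube([32, 47, 533]);
translate([347, 76, 0]) mirror([1, 0, 0]) rotate([0, atan2(117, 520), 0]) cube([32, 47, 533]);
translate([0, 1048, 0]) rotate([0, atan2(117, 520), 0]) cube([32, 47, 533]);
translate([347, 1048, 0]) mirror([1, 0, 0]) rotate([0, atan2(117, 520), 0]) cube([32, 47, 533]);


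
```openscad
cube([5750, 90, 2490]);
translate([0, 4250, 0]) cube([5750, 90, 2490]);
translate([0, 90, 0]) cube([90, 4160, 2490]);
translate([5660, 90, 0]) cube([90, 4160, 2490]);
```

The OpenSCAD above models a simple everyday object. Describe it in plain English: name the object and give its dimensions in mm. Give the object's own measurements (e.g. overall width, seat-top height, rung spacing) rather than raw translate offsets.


The wall frame of a small rectangular building: four walls, each 2490 mm tall and 90 mm thick, enclosing a footprint 5750 mm (x) by 4340 mm (y) outside-to-outside, with no floor or roof. The front and back walls (the −y and +y sides) span the full width; the two side walls fit between them.


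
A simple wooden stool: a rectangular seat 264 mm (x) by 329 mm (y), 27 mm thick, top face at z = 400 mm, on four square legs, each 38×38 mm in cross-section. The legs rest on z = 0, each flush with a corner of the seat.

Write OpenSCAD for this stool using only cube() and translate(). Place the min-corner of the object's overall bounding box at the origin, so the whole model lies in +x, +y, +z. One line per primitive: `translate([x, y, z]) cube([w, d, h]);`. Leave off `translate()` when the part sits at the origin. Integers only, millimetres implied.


translate([0, 0, 373]) cube([264, 329, 27]);
cube([38, 38, 373]);
translate([226, 0, 0]) cube([38, 38, 373]);
translate([0, 291, 0]) cube([38, 38, 373]);
translate([226, 291, 0]) cube([38, 38, 373]);


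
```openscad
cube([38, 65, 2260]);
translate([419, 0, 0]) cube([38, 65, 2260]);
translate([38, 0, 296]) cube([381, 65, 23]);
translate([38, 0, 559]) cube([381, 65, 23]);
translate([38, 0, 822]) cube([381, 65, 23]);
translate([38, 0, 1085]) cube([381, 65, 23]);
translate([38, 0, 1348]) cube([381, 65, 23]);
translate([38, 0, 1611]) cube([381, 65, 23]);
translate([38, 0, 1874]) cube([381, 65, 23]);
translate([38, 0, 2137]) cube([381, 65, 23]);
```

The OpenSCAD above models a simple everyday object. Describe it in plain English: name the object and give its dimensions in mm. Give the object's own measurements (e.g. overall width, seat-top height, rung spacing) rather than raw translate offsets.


A straight ladder. Two 38×65 mm vertical rails, 2260 mm tall, stand 457 mm apart (outside-to-outside) with their front faces coplanar on the −y side. 8 rungs, each 65 mm deep and 23 mm tall, span between the inner faces of the rails, front faces flush with the rails. The lowest rung's underside is at z = 296 mm and rungs are spaced 263 mm apart (underside to underside).


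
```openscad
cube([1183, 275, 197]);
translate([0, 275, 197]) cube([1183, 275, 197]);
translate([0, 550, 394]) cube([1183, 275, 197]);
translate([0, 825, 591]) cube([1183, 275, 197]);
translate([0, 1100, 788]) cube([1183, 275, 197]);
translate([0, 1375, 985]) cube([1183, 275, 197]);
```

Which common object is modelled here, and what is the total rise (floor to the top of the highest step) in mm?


A staircase. The total rise is 1182 mm.

6 identical blocks, each offset up and back from the previous — a staircase. Each step is 197 mm tall and there are 6 of them, so the total rise is 6 × 197 = 1182 mm.


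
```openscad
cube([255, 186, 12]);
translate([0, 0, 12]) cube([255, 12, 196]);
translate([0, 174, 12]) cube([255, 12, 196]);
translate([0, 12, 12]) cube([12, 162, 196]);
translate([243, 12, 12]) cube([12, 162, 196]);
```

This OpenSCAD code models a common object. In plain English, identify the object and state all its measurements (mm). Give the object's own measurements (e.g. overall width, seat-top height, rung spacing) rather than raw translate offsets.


An open-topped rectangular box: outside dimensions 255×186×208 mm, with a uniform wall and base thickness of 12 mm. The base is a full 255×186 slab on the floor; four walls sit on top of the base. The front and back walls (the −y and +y sides) span the full width; the two side walls fit between them.


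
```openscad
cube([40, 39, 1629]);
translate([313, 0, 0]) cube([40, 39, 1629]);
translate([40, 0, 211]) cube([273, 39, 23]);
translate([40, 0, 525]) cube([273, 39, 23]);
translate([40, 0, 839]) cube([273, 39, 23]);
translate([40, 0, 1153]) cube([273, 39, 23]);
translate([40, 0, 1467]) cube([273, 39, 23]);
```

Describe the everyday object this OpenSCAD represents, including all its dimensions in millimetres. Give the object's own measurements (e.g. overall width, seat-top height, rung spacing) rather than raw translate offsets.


A straight ladder. Two 40×39 mm vertical rails, 1629 mm tall, stand 353 mm apart (outside-to-outside) with their front faces coplanar on the −y side. 5 rungs, each 39 mm deep and 23 mm tall, span between the inner faces of the rails, front faces flush with the rails. The lowest rung's underside is at z = 211 mm and rungs are spaced 314 mm apart (underside to underside).


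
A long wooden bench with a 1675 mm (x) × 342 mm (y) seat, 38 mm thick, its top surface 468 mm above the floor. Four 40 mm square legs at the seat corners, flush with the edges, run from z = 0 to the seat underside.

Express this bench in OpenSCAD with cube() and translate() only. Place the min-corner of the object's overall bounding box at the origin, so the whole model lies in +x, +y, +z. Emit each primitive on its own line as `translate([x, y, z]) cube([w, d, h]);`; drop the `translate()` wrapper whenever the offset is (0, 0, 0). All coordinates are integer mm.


translate([0, 0, 430]) cube([1675, 342, 38]);
cube([40, 40, 430]);
translate([0, 302, 0]) cube([40, 40, 430]);
translate([1635, 0, 0]) cube([40, 40, 430]);
translate([1635, 302, 0]) cube([40, 40, 430]);


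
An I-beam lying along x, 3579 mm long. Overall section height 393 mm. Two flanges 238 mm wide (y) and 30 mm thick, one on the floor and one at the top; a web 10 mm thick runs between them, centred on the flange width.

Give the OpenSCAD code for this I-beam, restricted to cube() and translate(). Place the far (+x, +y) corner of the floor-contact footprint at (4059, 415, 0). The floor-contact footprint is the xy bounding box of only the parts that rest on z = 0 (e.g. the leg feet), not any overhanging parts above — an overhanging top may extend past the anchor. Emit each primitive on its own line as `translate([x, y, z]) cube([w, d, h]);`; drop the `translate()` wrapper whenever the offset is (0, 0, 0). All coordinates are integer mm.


translate([480, 177, 0]) cube([3579, 238, 30]);
translate([480, 291, 30]) cube([3579, 10, 333]);
translate([480, 177, 363]) cube([3579, 238, 30]);


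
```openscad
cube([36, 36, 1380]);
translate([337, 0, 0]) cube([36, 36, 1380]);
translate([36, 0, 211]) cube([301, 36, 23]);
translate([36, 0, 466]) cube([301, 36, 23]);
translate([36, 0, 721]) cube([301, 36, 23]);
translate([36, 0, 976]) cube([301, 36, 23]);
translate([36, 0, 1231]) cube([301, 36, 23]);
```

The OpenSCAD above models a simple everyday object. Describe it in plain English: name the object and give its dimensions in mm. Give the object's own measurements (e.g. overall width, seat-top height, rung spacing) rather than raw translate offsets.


A straight ladder. Two 36×36 mm vertical rails, 1380 mm tall, stand 373 mm apart (outside-to-outside) with their front faces coplanar on the −y side. 5 rungs, each 36 mm deep and 23 mm tall, span between the inner faces of the rails, front faces flush with the rails. The lowest rung's underside is at z = 211 mm and rungs are spaced 255 mm apart (underside to underside).


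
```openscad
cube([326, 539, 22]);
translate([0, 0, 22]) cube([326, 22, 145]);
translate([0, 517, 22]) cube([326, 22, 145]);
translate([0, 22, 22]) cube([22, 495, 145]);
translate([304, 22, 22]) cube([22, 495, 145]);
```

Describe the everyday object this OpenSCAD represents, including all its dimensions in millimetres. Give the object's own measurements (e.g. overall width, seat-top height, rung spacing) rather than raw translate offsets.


An open-topped rectangular box: outside dimensions 326×539×167 mm, with a uniform wall and base thickness of 22 mm. The base is a full 326×539 slab on the floor; four walls sit on top of the base. The front and back walls (the −y and +y sides) span the full width; the two side walls fit between them.


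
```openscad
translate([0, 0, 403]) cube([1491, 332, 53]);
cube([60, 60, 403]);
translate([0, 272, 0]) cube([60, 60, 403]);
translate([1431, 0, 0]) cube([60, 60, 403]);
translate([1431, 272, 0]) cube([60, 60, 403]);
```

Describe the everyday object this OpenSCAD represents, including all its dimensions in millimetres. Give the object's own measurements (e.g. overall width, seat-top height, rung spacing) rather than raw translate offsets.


A long wooden bench with a 1491 mm (x) × 332 mm (y) seat, 53 mm thick, its top surface 456 mm above the floor. Four 60 mm square legs at the seat corners, flush with the edges, run from z = 0 to the seat underside.


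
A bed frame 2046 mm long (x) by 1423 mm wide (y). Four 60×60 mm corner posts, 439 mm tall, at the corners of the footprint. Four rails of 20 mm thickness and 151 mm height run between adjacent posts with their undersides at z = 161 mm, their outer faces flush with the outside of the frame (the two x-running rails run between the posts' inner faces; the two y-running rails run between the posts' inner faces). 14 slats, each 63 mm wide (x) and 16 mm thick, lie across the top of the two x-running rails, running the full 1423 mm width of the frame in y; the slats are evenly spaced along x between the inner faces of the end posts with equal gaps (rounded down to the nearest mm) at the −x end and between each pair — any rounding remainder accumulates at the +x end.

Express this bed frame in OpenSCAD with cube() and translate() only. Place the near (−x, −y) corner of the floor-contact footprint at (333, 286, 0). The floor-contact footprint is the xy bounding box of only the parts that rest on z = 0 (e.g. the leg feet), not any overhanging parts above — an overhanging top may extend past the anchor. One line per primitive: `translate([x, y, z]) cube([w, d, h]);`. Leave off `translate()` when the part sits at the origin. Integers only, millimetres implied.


// slat z = rail_z + rail_h = 161 + 151 = 312
// slat gap = ⌊(1926 − 14·63) / 15⌋ = 69
translate([333, 286, 0]) cube([60, 60, 439]);
translate([333, 1649, 0]) cube([60, 60, 439]);
translate([2319, 286, 0]) cube([60, 60, 439]);
translate([2319, 1649, 0]) cube([60, 60, 439]);
translate([393, 286, 161]) cube([1926, 20, 151]);
translate([393, 1689, 161]) cube([1926, 20, 151]);
translate([333, 346, 161]) cube([20, 1303, 151]);
translate([2359, 346, 161]) cube([20, 1303, 151]);
translate([462, 286, 312]) cube([63, 1423, 16]);
translate([594, 286, 312]) cube([63, 1423, 16]);
translate([726, 286, 312]) cube([63, 1423, 16]);
translate([858, 286, 312]) cube([63, 1423, 16]);
translate([990, 286, 312]) cube([63, 1423, 16]);
translate([1122, 286, 312]) cube([63, 1423, 16]);
translate([1254, 286, 312]) cube([63, 1423, 16]);
translate([1386, 286, 312]) cube([63, 1423, 16]);
translate([1518, 286, 312]) cube([63, 1423, 16]);
translate([1650, 286, 312]) cube([63, 1423, 16]);
translate([1782, 286, 312]) cube([63, 1423, 16]);
translate([1914, 286, 312]) cube([63, 1423, 16]);
translate([2046, 286, 312]) cube([63, 1423, 16]);
translate([2178, 286, 312]) cube([63, 1423, 16]);


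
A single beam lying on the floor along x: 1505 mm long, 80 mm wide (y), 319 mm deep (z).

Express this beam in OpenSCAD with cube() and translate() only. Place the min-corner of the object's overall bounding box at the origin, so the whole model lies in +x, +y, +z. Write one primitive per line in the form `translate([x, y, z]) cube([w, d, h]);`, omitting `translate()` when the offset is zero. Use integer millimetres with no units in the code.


cube([1505, 80, 319]);


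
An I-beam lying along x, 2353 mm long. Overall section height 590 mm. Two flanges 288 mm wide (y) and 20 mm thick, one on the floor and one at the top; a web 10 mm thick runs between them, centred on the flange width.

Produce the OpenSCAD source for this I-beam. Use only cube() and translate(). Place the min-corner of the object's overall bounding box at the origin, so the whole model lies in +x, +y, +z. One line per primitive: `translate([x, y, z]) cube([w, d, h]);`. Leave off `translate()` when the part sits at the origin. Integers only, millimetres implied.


cube([2353, 288, 20]);
translate([0, 139, 20]) cube([2353, 10, 550]);
translate([0, 0, 570]) cube([2353, 288, 20]);


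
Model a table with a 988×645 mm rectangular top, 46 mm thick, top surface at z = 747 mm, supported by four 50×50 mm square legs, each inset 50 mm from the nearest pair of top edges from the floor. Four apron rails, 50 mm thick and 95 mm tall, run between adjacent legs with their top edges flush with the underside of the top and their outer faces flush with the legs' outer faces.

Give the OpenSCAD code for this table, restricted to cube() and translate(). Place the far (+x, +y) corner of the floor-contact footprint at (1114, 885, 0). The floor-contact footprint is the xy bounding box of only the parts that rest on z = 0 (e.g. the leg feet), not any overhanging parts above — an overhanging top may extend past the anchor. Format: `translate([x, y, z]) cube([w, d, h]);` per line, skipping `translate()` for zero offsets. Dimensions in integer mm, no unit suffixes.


// leg_h = 747 - 46 = 701
// apron z = 701 - 95 = 606
translate([176, 290, 701]) cube([988, 645, 46]);
translate([226, 340, 0]) cube([50, 50, 701]);
translate([1064, 340, 0]) cube([50, 50, 701]);
translate([226, 835, 0]) cube([50, 50, 701]);
translate([1064, 835, 0]) cube([50, 50, 701]);
translate([276, 340, 606]) cube([788, 50, 95]);
translate([276, 835, 606]) cube([788, 50, 95]);
translate([226, 390, 606]) cube([50, 445, 95]);
translate([1064, 390, 606]) cube([50, 445, 95]);


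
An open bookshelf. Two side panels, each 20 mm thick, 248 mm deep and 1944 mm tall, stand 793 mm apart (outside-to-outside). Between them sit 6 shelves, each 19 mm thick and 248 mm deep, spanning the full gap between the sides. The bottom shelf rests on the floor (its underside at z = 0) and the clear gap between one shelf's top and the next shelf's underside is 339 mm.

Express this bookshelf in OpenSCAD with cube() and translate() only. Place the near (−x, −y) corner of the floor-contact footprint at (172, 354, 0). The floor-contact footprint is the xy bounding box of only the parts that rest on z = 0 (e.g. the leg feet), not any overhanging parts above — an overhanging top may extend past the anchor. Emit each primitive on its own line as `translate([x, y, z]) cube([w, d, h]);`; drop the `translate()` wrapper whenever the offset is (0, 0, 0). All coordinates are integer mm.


translate([172, 354, 0]) cube([20, 248, 1944]);
translate([945, 354, 0]) cube([20, 248, 1944]);
translate([192, 354, 0]) cube([753, 248, 19]);
translate([192, 354, 358]) cube([753, 248, 19]);
translate([192, 354, 716]) cube([753, 248, 19]);
translate([192, 354, 1074]) cube([753, 248, 19]);
translate([192, 354, 1432]) cube([753, 248, 19]);
translate([192, 354, 1790]) cube([753, 248, 19]);


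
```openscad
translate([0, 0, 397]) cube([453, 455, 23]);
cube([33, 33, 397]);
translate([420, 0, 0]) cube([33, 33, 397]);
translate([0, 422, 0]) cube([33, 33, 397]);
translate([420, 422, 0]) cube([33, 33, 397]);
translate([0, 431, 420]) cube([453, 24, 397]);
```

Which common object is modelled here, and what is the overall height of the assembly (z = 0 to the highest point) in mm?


A chair. The overall height is 817 mm.

A slab on four corner posts with a tall panel at the back — a chair. The seat slab sits at z = 397 with thickness 23, and the 397 mm backrest starts at the seat top, so the overall height is 397 + 23 + 397 = 817 mm.


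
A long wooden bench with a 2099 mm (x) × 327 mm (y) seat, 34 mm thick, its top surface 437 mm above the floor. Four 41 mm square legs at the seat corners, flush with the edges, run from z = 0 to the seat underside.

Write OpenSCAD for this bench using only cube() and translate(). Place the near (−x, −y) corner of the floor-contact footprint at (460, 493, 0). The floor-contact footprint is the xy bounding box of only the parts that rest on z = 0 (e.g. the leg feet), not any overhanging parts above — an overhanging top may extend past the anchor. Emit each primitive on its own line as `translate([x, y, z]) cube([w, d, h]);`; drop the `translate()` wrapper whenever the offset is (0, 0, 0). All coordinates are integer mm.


translate([460, 493, 403]) cube([2099, 327, 34]);
translate([460, 493, 0]) cube([41, 41, 403]);
translate([460, 779, 0]) cube([41, 41, 403]);
translate([2518, 493, 0]) cube([41, 41, 403]);
translate([2518, 779, 0]) cube([41, 41, 403]);


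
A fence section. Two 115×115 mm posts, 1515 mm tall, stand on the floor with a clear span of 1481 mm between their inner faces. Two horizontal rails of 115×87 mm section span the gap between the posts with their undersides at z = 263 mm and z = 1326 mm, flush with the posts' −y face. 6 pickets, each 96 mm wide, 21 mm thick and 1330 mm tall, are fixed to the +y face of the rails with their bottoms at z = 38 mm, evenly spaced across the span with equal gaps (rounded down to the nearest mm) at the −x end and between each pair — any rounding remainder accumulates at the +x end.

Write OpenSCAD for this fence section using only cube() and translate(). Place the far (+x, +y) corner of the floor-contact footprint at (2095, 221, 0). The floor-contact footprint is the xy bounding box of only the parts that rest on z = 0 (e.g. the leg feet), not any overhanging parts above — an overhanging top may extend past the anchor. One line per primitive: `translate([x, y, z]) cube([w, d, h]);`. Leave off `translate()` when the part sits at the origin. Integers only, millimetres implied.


translate([384, 106, 0]) cube([115, 115, 1515]);
translate([1980, 106, 0]) cube([115, 115, 1515]);
translate([499, 106, 263]) cube([1481, 115, 87]);
translate([499, 106, 1326]) cube([1481, 115, 87]);
translate([628, 221, 38]) cube([96, 21, 1330]);
translate([853, 221, 38]) cube([96, 21, 1330]);
translate([1078, 221, 38]) cube([96, 21, 1330]);
translate([1303, 221, 38]) cube([96, 21, 1330]);
translate([1528, 221, 38]) cube([96, 21, 1330]);
translate([1753, 221, 38]) cube([96, 21, 1330]);


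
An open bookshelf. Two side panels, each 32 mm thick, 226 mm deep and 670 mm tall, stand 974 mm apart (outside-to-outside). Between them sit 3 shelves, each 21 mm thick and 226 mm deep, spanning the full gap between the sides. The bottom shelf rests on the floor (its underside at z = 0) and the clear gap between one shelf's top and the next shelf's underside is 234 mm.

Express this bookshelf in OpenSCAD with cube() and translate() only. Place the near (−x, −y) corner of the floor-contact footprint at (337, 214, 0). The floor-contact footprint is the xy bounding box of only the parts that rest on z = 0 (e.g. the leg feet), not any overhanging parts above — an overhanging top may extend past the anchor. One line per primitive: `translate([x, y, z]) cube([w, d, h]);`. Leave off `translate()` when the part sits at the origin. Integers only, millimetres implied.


translate([337, 214, 0]) cube([32, 226, 670]);
translate([1279, 214, 0]) cube([32, 226, 670]);
translate([369, 214, 0]) cube([910, 226, 21]);
translate([369, 214, 255]) cube([910, 226, 21]);
translate([369, 214, 510]) cube([910, 226, 21]);


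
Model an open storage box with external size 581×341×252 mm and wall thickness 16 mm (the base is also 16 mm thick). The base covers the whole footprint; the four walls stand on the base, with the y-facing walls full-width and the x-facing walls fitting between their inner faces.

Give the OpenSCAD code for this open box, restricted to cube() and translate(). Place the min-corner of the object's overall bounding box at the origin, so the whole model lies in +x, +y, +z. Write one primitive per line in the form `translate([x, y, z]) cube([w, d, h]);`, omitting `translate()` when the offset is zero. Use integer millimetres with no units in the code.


cube([581, 341, 16]);
translate([0, 0, 16]) cube([581, 16, 236]);
translate([0, 325, 16]) cube([581, 16, 236]);
translate([0, 16, 16]) cube([16, 309, 236]);
translate([565, 16, 16]) cube([16, 309, 236]);


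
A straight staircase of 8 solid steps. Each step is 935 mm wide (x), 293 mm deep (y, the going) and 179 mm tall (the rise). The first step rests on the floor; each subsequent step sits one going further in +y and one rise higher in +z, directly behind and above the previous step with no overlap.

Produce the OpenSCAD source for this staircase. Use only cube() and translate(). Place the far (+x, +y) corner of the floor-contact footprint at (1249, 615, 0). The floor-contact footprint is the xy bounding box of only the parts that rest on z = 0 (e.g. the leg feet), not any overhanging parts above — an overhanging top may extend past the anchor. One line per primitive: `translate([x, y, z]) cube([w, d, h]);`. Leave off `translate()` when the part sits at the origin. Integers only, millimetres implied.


translate([314, 322, 0]) cube([935, 293, 179]);
translate([314, 615, 179]) cube([935, 293, 179]);
translate([314, 908, 358]) cube([935, 293, 179]);
translate([314, 1201, 537]) cube([935, 293, 179]);
translate([314, 1494, 716]) cube([935, 293, 179]);
translate([314, 1787, 895]) cube([935, 293, 179]);
translate([314, 2080, 1074]) cube([935, 293, 179]);
translate([314, 2373, 1253]) cube([935, 293, 179]);


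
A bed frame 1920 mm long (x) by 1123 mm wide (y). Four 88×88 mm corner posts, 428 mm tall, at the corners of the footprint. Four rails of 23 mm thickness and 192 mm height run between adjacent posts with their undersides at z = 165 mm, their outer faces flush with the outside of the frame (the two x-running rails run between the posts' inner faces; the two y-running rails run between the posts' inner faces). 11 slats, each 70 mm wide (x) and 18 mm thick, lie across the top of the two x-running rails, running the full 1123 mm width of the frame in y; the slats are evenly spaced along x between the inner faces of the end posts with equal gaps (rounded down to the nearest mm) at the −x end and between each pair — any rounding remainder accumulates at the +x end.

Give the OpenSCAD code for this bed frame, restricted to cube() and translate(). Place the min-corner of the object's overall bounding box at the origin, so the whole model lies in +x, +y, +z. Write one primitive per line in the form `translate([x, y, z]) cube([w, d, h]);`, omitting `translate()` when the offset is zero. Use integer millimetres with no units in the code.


cube([88, 88, 428]);
translate([0, 1035, 0]) cube([88, 88, 428]);
translate([1832, 0, 0]) cube([88, 88, 428]);
translate([1832, 1035, 0]) cube([88, 88, 428]);
translate([88, 0, 165]) cube([1744, 23, 192]);
translate([88, 1100, 165]) cube([1744, 23, 192]);
translate([0, 88, 165]) cube([23, 947, 192]);
translate([1897, 88, 165]) cube([23, 947, 192]);
translate([169, 0, 357]) cube([70, 1123, 18]);
translate([320, 0, 357]) cube([70, 1123, 18]);
translate([471, 0, 357]) cube([70, 1123, 18]);
translate([622, 0, 357]) cube([70, 1123, 18]);
translate([773, 0, 357]) cube([70, 1123, 18]);
translate([924, 0, 357]) cube([70, 1123, 18]);
translate([1075, 0, 357]) cube([70, 1123, 18]);
translate([1226, 0, 357]) cube([70, 1123, 18]);
translate([1377, 0, 357]) cube([70, 1123, 18]);
translate([1528, 0, 357]) cube([70, 1123, 18]);
translate([1679, 0, 357]) cube([70, 1123, 18]);


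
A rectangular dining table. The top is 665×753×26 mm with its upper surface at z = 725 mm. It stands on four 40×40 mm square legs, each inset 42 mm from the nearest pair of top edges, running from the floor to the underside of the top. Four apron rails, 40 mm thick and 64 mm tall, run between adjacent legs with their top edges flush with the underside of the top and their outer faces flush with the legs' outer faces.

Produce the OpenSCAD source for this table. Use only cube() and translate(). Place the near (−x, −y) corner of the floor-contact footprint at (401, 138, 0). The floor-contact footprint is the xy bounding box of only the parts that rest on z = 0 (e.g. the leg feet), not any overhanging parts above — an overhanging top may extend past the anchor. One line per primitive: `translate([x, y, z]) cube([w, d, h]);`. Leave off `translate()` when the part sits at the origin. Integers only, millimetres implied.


translate([359, 96, 699]) cube([665, 753, 26]);
translate([401, 138, 0]) cube([40, 40, 699]);
translate([942, 138, 0]) cube([40, 40, 699]);
translate([401, 767, 0]) cube([40, 40, 699]);
translate([942, 767, 0]) cube([40, 40, 699]);
translate([441, 138, 635]) cube([501, 40, 64]);
translate([441, 767, 635]) cube([501, 40, 64]);
translate([401, 178, 635]) cube([40, 589, 64]);
translate([942, 178, 635]) cube([40, 589, 64]);


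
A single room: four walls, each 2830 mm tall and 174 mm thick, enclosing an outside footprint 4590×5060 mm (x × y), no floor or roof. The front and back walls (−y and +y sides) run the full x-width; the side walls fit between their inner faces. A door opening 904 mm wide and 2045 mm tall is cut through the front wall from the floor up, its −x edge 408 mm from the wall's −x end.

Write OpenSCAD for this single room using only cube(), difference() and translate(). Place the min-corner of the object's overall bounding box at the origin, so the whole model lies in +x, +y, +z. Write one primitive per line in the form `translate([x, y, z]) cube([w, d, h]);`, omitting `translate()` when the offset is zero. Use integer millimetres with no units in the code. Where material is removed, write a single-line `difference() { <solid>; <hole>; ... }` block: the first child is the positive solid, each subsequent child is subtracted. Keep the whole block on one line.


difference() { cube([4590, 174, 2830]); translate([408, 0, 0]) cube([904, 174, 2045]); }
translate([0, 4886, 0]) cube([4590, 174, 2830]);
translate([0, 174, 0]) cube([174, 4712, 2830]);
translate([4416, 174, 0]) cube([174, 4712, 2830]);


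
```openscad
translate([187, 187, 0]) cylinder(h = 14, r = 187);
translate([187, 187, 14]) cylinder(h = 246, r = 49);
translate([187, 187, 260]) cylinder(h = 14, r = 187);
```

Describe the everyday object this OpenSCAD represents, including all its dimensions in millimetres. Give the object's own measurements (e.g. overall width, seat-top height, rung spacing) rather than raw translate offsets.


A spool: two coaxial disc flanges of radius 187 mm and thickness 14 mm, joined by a core cylinder of radius 49 mm and height 246 mm. The lower flange rests on z = 0 and the three cylinders share a vertical axis.


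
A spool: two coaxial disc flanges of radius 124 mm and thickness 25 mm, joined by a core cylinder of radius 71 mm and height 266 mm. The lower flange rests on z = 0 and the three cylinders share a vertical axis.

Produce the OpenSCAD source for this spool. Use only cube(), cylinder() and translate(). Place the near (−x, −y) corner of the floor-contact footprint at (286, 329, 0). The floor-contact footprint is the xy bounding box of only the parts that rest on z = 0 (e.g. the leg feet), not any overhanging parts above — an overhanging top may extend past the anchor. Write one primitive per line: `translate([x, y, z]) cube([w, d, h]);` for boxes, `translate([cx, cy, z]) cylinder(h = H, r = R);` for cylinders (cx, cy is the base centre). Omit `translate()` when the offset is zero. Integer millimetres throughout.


translate([410, 453, 0]) cylinder(h = 25, r = 124);
translate([410, 453, 25]) cylinder(h = 266, r = 71);
translate([410, 453, 291]) cylinder(h = 25, r = 124);


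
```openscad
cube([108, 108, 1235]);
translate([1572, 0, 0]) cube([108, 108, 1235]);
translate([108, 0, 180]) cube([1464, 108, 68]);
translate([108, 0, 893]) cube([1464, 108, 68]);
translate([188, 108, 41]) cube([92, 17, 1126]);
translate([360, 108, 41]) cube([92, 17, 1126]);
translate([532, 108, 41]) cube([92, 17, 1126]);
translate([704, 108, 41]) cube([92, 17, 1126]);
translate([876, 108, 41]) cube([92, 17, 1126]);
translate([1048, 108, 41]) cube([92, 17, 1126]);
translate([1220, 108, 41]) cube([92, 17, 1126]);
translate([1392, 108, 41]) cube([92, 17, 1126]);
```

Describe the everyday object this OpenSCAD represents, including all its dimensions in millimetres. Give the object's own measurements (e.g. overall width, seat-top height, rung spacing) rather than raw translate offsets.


A fence section. Two 108×108 mm posts, 1235 mm tall, stand on the floor with a clear span of 1464 mm between their inner faces. Two horizontal rails of 108×68 mm section span the gap between the posts with their undersides at z = 180 mm and z = 893 mm, flush with the posts' −y face. 8 pickets, each 92 mm wide, 17 mm thick and 1126 mm tall, are fixed to the +y face of the rails with their bottoms at z = 41 mm, spaced across the span with a 80 mm gap after the −x post and between neighbouring pickets, with 88 mm left before the +x post.


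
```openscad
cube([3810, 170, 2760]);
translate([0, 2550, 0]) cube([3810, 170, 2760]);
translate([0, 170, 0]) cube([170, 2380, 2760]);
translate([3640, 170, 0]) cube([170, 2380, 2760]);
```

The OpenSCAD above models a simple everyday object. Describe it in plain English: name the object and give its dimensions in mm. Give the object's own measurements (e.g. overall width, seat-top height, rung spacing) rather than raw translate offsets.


The wall frame of a small rectangular building: four walls, each 2760 mm tall and 170 mm thick, enclosing a footprint 3810 mm (x) by 2720 mm (y) outside-to-outside, with no floor or roof. The front and back walls (the −y and +y sides) span the full width; the two side walls fit between them.


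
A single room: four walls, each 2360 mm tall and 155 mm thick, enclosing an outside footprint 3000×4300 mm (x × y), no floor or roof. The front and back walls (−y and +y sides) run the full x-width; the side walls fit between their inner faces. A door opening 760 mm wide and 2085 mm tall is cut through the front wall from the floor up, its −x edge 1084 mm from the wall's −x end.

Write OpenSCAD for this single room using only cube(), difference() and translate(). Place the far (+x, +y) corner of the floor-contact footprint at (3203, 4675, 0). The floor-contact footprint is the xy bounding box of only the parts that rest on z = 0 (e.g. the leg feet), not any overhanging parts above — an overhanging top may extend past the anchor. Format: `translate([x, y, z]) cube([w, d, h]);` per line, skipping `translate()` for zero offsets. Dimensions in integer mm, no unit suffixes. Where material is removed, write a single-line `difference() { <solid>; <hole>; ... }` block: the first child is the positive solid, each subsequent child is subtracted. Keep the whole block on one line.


difference() { translate([203, 375, 0]) cube([3000, 155, 2360]); translate([1287, 375, 0]) cube([760, 155, 2085]); }
translate([203, 4520, 0]) cube([3000, 155, 2360]);
translate([203, 530, 0]) cube([155, 3990, 2360]);
translate([3048, 530, 0]) cube([155, 3990, 2360]);


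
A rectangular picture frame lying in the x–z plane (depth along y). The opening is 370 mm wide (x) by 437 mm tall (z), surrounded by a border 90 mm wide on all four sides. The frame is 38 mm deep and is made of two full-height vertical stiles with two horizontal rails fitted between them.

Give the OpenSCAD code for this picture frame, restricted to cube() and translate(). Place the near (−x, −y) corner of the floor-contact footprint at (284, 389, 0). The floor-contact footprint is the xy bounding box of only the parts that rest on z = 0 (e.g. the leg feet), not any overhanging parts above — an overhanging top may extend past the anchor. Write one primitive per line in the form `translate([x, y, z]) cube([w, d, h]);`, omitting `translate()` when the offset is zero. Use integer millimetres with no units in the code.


translate([284, 389, 0]) cube([90, 38, 617]);
translate([744, 389, 0]) cube([90, 38, 617]);
translate([374, 389, 0]) cube([370, 38, 90]);
translate([374, 389, 527]) cube([370, 38, 90]);


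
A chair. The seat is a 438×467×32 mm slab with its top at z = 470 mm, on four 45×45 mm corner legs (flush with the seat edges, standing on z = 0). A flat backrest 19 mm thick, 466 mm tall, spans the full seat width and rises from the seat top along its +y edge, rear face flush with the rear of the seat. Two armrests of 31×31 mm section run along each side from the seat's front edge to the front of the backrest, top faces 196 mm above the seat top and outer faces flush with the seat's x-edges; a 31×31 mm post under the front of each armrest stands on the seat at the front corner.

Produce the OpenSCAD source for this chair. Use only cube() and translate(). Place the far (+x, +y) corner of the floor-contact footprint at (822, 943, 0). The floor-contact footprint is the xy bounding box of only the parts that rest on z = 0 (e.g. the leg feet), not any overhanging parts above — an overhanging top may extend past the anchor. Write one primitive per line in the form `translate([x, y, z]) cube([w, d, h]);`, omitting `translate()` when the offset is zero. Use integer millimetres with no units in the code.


translate([384, 476, 438]) cube([438, 467, 32]);
translate([384, 476, 0]) cube([45, 45, 438]);
translate([777, 476, 0]) cube([45, 45, 438]);
translate([384, 898, 0]) cube([45, 45, 438]);
translate([777, 898, 0]) cube([45, 45, 438]);
translate([384, 924, 470]) cube([438, 19, 466]);
translate([384, 476, 635]) cube([31, 448, 31]);
translate([791, 476, 635]) cube([31, 448, 31]);
translate([384, 476, 470]) cube([31, 31, 165]);
translate([791, 476, 470]) cube([31, 31, 165]);


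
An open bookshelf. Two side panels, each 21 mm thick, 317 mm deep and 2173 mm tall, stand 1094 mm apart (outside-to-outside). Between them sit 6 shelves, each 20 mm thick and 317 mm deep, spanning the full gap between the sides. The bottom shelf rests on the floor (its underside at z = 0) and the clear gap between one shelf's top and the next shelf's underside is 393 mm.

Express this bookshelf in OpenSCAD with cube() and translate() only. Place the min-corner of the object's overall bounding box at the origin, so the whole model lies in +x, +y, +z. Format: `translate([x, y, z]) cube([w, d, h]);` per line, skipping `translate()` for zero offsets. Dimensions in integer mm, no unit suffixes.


cube([21, 317, 2173]);
translate([1073, 0, 0]) cube([21, 317, 2173]);
translate([21, 0, 0]) cube([1052, 317, 20]);
translate([21, 0, 413]) cube([1052, 317, 20]);
translate([21, 0, 826]) cube([1052, 317, 20]);
translate([21, 0, 1239]) cube([1052, 317, 20]);
translate([21, 0, 1652]) cube([1052, 317, 20]);
translate([21, 0, 2065]) cube([1052, 317, 20]);
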